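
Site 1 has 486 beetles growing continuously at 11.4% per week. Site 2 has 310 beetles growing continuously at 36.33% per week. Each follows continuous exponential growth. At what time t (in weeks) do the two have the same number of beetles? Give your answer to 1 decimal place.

486·e^(0.114t) = 310·e^(0.3633t)
486/310 = e^((0.3633 − 0.114)t) → ln(1.56774) = 0.2493·t
t = 0.44964 / 0.2493

t ≈ 1.8 weeks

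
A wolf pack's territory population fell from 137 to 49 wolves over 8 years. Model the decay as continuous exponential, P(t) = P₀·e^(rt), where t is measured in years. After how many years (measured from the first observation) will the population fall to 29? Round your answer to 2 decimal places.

r = ln(49/137) / 8 ≈ -0.12852 per year
t = ln(29/137) / r = -1.55269 / -0.12852 ≈ 12.081

t ≈ 12.08 years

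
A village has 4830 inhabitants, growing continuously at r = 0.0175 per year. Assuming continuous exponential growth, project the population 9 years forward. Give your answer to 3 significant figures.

P(9) = 4830 · e^(0.0175·9) = 4830 · e^(0.1575)
= 4830 · 1.17058 ≈ 5653.91

≈ 5,650 inhabitants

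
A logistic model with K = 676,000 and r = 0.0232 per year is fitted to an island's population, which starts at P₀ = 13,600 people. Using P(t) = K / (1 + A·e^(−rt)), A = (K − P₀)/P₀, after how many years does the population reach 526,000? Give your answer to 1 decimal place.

A = (676000 − 13600)/13600 = 48.70588
526000 = 676000/(1 + 48.70588·e^(−0.0232t)) → 1 + 48.70588·e^(−0.0232t) = 1.28517
e^(−0.0232t) = 0.005855 → t = ln(170.79529)/0.0232 = 5.14047/0.0232

t ≈ 221.6 years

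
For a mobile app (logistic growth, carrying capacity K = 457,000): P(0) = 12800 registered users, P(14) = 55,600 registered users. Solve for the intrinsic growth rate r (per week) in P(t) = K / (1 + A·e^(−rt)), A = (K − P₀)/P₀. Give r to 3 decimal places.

r ≈ 0.112 per week

A = (457000 − 12800)/12800 = 34.70312
55600 = 457000/(1 + 34.70312·e^(−r·14)) → e^(−14r) = (8.21942 − 1)/34.70312 = 0.208034
r = −ln(0.208034)/14 = 1.57005/14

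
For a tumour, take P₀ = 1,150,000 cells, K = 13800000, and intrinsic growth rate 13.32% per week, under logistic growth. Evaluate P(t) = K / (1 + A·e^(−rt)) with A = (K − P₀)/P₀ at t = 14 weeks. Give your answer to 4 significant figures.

A = (13800000 − 1150000)/1150000 = 11
P(14) = 13800000 / (1 + 11·e^(−0.1332·14)) = 13800000 / (1 + 11·0.154927)
= 13800000 / 2.7042 ≈ 5103174.51

≈ 5,103,000 cells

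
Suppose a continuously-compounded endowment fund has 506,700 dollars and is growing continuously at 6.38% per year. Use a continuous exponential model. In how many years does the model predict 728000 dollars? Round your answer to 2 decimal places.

t ≈ 5.68 years

728000 = 506700 · e^(0.0638·t)
t = ln(728000/506700) / 0.0638 = ln(1.43675) / 0.0638 = 0.36238 / 0.0638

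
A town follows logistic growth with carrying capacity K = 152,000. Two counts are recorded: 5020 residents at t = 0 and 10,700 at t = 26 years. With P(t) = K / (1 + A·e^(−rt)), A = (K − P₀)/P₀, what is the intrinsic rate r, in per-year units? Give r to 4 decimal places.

A = (152000 − 5020)/5020 = 29.27888
10700 = 152000/(1 + 29.27888·e^(−r·26)) → e^(−26r) = (14.20561 − 1)/29.27888 = 0.451028
r = −ln(0.451028)/26 = 0.79623/26

r ≈ 0.0306 per year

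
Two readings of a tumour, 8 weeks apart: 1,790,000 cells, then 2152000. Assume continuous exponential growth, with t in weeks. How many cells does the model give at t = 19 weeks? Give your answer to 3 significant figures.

r = ln(2152000/1790000) / 8 ≈ 0.023023 per week
P(19) = 1790000 · e^(0.023023·19) = 1790000 · 1.54873 ≈ 2772218.56

≈ 2,770,000 cells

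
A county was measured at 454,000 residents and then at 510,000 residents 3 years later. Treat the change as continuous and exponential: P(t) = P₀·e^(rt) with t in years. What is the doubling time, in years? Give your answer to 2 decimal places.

doubling time ≈ 17.88 years

r = ln(510000/454000) / 3 = ln(1.12335) / 3 ≈ 0.038771 per year
doubling time = ln 2 / |r| = 0.69315 / 0.038771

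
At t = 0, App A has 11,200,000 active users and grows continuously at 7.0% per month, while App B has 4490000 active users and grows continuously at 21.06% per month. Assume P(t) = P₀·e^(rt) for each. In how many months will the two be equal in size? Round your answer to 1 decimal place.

11200000·e^(0.07t) = 4490000·e^(0.2106t)
11200000/4490000 = e^((0.2106 − 0.07)t) → ln(2.49443) = 0.1406·t
t = 0.91406 / 0.1406

t ≈ 6.5 months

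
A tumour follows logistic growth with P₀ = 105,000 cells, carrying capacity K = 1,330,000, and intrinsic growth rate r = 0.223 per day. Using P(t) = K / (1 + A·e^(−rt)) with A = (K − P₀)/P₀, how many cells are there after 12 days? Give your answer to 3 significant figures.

A = (1330000 − 105000)/105000 = 11.66667
P(12) = 1330000 / (1 + 11.66667·e^(−0.223·12)) = 1330000 / (1 + 11.66667·0.068838)
= 1330000 / 1.80311 ≈ 737614.66

≈ 738,000 cells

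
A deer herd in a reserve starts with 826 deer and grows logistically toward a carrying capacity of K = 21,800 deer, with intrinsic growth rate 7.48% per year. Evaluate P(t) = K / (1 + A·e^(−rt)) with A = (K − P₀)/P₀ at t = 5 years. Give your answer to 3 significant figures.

≈ 1,180 deer

A = (21800 − 826)/826 = 25.39225
P(5) = 21800 / (1 + 25.39225·e^(−0.0748·5)) = 21800 / (1 + 25.39225·0.687977)
= 21800 / 18.46928 ≈ 1180.34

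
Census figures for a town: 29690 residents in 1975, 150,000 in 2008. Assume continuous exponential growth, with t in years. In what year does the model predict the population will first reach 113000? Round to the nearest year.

r = ln(150000/29690) / 33 = 1.61983/33 ≈ 0.049086 per year
t = ln(113000/29690) / r = 1.33658/0.049086 ≈ 27.23 years after 1975

year 2002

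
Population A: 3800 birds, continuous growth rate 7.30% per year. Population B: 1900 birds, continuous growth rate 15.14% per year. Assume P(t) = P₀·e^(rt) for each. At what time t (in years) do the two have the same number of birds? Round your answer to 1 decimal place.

t ≈ 8.8 years

3800·e^(0.073t) = 1900·e^(0.1514t)
3800/1900 = e^((0.1514 − 0.073)t) → ln(2) = 0.0784·t
t = 0.69315 / 0.0784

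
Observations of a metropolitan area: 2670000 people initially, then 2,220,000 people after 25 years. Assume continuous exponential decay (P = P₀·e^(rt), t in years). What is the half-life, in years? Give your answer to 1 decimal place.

r = ln(2220000/2670000) / 25 = ln(0.83146) / 25 ≈ -0.007383 per year
half-life = ln 2 / |r| = 0.69315 / 0.007383

half-life ≈ 93.9 years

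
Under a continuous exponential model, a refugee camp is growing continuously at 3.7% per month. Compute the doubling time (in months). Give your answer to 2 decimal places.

doubling time = ln(2) / |r| = 0.69315 / 0.037

doubling time ≈ 18.73 months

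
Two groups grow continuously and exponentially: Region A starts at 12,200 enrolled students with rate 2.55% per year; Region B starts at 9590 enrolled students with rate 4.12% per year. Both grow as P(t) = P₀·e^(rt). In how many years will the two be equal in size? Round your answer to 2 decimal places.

t ≈ 15.33 years

12200·e^(0.0255t) = 9590·e^(0.0412t)
12200/9590 = e^((0.0412 − 0.0255)t) → ln(1.27216) = 0.0157·t
t = 0.24072 / 0.0157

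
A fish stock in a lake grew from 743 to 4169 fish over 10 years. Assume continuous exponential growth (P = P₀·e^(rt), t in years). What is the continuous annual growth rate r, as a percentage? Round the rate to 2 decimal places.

r ≈ 17.25% per year

4169 = 743 · e^(r·10)
e^(10r) = 4169/743 = 5.61104
r = ln(5.61104) / 10 = 1.72474 / 10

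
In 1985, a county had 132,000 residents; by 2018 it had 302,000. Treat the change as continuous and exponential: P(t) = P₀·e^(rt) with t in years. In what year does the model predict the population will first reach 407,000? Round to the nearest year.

year 2030

r = ln(302000/132000) / 33 = 0.82763/33 ≈ 0.02508 per year
t = ln(407000/132000) / r = 1.12601/0.02508 ≈ 44.9 years after 1985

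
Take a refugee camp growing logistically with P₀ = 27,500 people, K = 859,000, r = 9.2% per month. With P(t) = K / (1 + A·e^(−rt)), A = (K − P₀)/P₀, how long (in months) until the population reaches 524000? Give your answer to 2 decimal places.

t ≈ 41.92 months

A = (859000 − 27500)/27500 = 30.23636
524000 = 859000/(1 + 30.23636·e^(−0.092t)) → 1 + 30.23636·e^(−0.092t) = 1.63931
e^(−0.092t) = 0.021144 → t = ln(47.29509)/0.092 = 3.85641/0.092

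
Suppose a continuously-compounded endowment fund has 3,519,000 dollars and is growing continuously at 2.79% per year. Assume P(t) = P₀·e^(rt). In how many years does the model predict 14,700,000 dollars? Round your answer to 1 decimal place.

t ≈ 51.2 years

14700000 = 3519000 · e^(0.0279·t)
t = ln(14700000/3519000) / 0.0279 = ln(4.17732) / 0.0279 = 1.42967 / 0.0279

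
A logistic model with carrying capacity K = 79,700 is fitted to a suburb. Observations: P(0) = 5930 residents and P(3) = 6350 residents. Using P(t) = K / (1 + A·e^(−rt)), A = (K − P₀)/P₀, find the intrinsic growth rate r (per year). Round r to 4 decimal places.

A = (79700 − 5930)/5930 = 12.44013
6350 = 79700/(1 + 12.44013·e^(−r·3)) → e^(−3r) = (12.55118 − 1)/12.44013 = 0.928541
r = −ln(0.928541)/3 = 0.07414/3

r ≈ 0.0247 per year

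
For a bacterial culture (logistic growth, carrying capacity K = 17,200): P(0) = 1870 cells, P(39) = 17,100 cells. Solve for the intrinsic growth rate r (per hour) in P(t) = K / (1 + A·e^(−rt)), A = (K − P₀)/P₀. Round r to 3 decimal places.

A = (17200 − 1870)/1870 = 8.19786
17100 = 17200/(1 + 8.19786·e^(−r·39)) → e^(−39r) = (1.00585 − 1)/8.19786 = 0.000713
r = −ln(0.000713)/39 = 7.24554/39

r ≈ 0.186 per hour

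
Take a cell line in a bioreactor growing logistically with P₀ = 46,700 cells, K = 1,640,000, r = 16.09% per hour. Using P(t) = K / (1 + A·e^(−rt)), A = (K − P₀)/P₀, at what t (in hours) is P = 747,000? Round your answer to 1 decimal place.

A = (1640000 − 46700)/46700 = 34.11777
747000 = 1640000/(1 + 34.11777·e^(−0.1609t)) → 1 + 34.11777·e^(−0.1609t) = 2.19545
e^(−0.1609t) = 0.035039 → t = ln(28.53973)/0.1609 = 3.3513/0.1609

t ≈ 20.8 hours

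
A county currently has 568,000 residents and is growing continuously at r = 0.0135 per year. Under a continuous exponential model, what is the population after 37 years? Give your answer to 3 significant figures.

≈ 936,000 residents

P(37) = 568000 · e^(0.0135·37) = 568000 · e^(0.4995)
= 568000 · 1.6479 ≈ 936005.56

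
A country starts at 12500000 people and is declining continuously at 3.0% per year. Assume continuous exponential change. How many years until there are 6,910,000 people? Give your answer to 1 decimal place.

6910000 = 12500000 · e^(-0.03·t)
t = ln(6910000/12500000) / -0.03 = ln(0.5528) / -0.03 = -0.59276 / -0.03

t ≈ 19.8 years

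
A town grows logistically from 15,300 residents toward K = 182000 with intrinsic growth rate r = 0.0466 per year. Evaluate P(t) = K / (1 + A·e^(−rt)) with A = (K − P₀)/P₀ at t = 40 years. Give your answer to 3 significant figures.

≈ 67,700 residents

A = (182000 − 15300)/15300 = 10.89542
P(40) = 182000 / (1 + 10.89542·e^(−0.0466·40)) = 182000 / (1 + 10.89542·0.155051)
= 182000 / 2.68935 ≈ 67674.38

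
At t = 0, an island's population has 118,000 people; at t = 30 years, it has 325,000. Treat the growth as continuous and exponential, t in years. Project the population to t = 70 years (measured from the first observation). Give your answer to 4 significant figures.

r = ln(325000/118000) / 30 ≈ 0.033771 per year
P(70) = 118000 · e^(0.033771·70) = 118000 · 10.63334 ≈ 1254734.48

≈ 1,255,000 people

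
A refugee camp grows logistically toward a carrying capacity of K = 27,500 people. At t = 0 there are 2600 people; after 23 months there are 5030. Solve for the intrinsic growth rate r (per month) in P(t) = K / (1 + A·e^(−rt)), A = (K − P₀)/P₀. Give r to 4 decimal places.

r ≈ 0.0332 per month

A = (27500 − 2600)/2600 = 9.57692
5030 = 27500/(1 + 9.57692·e^(−r·23)) → e^(−23r) = (5.4672 − 1)/9.57692 = 0.466454
r = −ln(0.466454)/23 = 0.7626/23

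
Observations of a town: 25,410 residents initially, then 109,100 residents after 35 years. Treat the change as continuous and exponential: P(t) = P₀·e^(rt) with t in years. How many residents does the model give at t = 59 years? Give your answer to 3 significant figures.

r = ln(109100/25410) / 35 ≈ 0.041632 per year
P(59) = 25410 · e^(0.041632·59) = 25410 · 11.66149 ≈ 296318.33

≈ 296,000 residents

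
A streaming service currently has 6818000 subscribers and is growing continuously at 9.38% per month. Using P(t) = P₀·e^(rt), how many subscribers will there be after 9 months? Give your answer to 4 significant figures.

≈ 15,860,000 subscribers

P(9) = 6818000 · e^(0.0938·9) = 6818000 · e^(0.8442)
= 6818000 · 2.32612 ≈ 15859460.1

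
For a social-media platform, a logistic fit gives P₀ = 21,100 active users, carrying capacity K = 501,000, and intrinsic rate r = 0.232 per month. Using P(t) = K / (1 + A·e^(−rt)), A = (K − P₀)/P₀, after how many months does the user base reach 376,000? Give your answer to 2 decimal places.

t ≈ 18.21 months

A = (501000 − 21100)/21100 = 22.74408
376000 = 501000/(1 + 22.74408·e^(−0.232t)) → 1 + 22.74408·e^(−0.232t) = 1.33245
e^(−0.232t) = 0.014617 → t = ln(68.41418)/0.232 = 4.22558/0.232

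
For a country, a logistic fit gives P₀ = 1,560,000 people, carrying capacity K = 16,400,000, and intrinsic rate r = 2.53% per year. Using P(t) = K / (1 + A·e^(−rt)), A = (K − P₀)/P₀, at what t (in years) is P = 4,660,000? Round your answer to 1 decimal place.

A = (16400000 − 1560000)/1560000 = 9.51282
4660000 = 16400000/(1 + 9.51282·e^(−0.0253t)) → 1 + 9.51282·e^(−0.0253t) = 3.51931
e^(−0.0253t) = 0.264833 → t = ln(3.77596)/0.0253 = 1.32865/0.0253

t ≈ 52.5 years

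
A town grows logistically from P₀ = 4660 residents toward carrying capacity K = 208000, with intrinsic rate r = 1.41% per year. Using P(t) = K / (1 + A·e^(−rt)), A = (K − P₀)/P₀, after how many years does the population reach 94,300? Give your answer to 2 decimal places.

A = (208000 − 4660)/4660 = 43.63519
94300 = 208000/(1 + 43.63519·e^(−0.0141t)) → 1 + 43.63519·e^(−0.0141t) = 2.20573
e^(−0.0141t) = 0.027632 → t = ln(36.18996)/0.0141 = 3.58878/0.0141

t ≈ 254.52 years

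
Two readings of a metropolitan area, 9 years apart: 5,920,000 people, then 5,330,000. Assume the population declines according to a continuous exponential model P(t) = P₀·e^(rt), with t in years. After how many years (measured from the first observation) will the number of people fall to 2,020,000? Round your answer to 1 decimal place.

t ≈ 92.2 years

r = ln(5330000/5920000) / 9 ≈ -0.011665 per year
t = ln(2020000/5920000) / r = -1.07524 / -0.011665 ≈ 92.176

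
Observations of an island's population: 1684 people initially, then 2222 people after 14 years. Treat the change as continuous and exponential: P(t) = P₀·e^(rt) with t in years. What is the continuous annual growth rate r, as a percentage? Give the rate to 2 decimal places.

r ≈ 1.98% per year

2222 = 1684 · e^(r·14)
e^(14r) = 2222/1684 = 1.31948
r = ln(1.31948) / 14 = 0.27724 / 14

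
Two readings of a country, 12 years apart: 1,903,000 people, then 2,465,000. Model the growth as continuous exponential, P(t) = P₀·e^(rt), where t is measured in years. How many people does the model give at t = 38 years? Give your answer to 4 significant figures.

r = ln(2465000/1903000) / 12 ≈ 0.021563 per year
P(38) = 1903000 · e^(0.021563·38) = 1903000 · 2.26915 ≈ 4318201.3

≈ 4,318,000 people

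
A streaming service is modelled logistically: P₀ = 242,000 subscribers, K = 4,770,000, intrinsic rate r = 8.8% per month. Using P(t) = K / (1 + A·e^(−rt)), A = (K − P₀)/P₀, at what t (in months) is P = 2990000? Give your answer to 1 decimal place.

A = (4770000 − 242000)/242000 = 18.71074
2990000 = 4770000/(1 + 18.71074·e^(−0.088t)) → 1 + 18.71074·e^(−0.088t) = 1.59532
e^(−0.088t) = 0.031817 → t = ln(31.42984)/0.088 = 3.44776/0.088

t ≈ 39.2 months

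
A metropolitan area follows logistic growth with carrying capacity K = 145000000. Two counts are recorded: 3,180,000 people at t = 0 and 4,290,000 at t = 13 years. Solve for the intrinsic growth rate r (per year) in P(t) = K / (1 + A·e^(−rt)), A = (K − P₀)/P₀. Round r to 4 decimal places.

r ≈ 0.0236 per year

A = (145000000 − 3180000)/3180000 = 44.59748
4290000 = 145000000/(1 + 44.59748·e^(−r·13)) → e^(−13r) = (33.79953 − 1)/44.59748 = 0.735457
r = −ln(0.735457)/13 = 0.30726/13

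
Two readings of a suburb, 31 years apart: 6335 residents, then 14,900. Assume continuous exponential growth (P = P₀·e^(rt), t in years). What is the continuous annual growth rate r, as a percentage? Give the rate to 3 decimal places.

r ≈ 2.759% per year

14900 = 6335 · e^(r·31)
e^(31r) = 14900/6335 = 2.35201
r = ln(2.35201) / 31 = 0.85527 / 31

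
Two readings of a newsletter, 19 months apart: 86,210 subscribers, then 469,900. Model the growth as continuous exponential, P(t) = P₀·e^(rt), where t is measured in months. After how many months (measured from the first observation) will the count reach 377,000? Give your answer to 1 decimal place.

t ≈ 16.5 months

r = ln(469900/86210) / 19 ≈ 0.089249 per month
t = ln(377000/86210) / r = 1.47546 / 0.089249 ≈ 16.532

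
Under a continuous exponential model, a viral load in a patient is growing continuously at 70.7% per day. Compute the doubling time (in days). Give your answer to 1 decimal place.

doubling time ≈ 1.0 days

doubling time = ln(2) / |r| = 0.69315 / 0.707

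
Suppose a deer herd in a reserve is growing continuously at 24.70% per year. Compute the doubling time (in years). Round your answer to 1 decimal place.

doubling time = ln(2) / |r| = 0.69315 / 0.247

doubling time ≈ 2.8 years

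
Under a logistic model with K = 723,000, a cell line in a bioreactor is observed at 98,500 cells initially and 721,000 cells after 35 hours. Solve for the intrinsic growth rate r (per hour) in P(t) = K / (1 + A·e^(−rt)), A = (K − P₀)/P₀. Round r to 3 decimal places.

r ≈ 0.221 per hour

A = (723000 − 98500)/98500 = 6.3401
721000 = 723000/(1 + 6.3401·e^(−r·35)) → e^(−35r) = (1.00277 − 1)/6.3401 = 0.000438
r = −ln(0.000438)/35 = 7.73439/35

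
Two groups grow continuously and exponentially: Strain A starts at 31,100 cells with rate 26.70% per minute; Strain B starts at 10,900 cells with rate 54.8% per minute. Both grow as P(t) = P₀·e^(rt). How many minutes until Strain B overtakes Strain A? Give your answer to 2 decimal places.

31100·e^(0.267t) = 10900·e^(0.548t)
31100/10900 = e^((0.548 − 0.267)t) → ln(2.85321) = 0.281·t
t = 1.04845 / 0.281

t ≈ 3.73 minutes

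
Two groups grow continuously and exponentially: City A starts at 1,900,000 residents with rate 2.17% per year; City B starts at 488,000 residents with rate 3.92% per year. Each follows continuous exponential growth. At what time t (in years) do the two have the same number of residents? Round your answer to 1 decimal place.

t ≈ 77.7 years

1900000·e^(0.0217t) = 488000·e^(0.0392t)
1900000/488000 = e^((0.0392 − 0.0217)t) → ln(3.89344) = 0.0175·t
t = 1.35929 / 0.0175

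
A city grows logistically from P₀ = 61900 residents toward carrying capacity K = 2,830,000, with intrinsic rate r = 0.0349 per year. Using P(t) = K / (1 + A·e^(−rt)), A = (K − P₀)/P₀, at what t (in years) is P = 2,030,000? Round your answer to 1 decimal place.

A = (2830000 − 61900)/61900 = 44.7189
2030000 = 2830000/(1 + 44.7189·e^(−0.0349t)) → 1 + 44.7189·e^(−0.0349t) = 1.39409
e^(−0.0349t) = 0.008813 → t = ln(113.47421)/0.0349 = 4.73158/0.0349

t ≈ 135.6 years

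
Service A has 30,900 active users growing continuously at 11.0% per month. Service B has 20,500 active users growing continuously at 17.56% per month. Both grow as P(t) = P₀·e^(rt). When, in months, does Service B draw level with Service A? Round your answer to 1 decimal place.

30900·e^(0.11t) = 20500·e^(0.1756t)
30900/20500 = e^((0.1756 − 0.11)t) → ln(1.50732) = 0.0656·t
t = 0.41033 / 0.0656

t ≈ 6.3 months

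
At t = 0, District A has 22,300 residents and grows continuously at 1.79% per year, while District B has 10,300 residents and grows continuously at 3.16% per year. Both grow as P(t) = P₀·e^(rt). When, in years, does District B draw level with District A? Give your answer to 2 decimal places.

22300·e^(0.0179t) = 10300·e^(0.0316t)
22300/10300 = e^((0.0316 − 0.0179)t) → ln(2.16505) = 0.0137·t
t = 0.77244 / 0.0137

t ≈ 56.38 years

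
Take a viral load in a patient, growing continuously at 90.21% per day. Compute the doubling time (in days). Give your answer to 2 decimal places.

doubling time ≈ 0.77 days

doubling time = ln(2) / |r| = 0.69315 / 0.9021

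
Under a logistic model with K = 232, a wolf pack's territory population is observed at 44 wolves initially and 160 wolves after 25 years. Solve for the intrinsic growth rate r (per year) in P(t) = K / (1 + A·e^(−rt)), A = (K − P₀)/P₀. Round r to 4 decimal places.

A = (232 − 44)/44 = 4.27273
160 = 232/(1 + 4.27273·e^(−r·25)) → e^(−25r) = (1.45 − 1)/4.27273 = 0.105319
r = −ln(0.105319)/25 = 2.25076/25

r ≈ 0.0900 per year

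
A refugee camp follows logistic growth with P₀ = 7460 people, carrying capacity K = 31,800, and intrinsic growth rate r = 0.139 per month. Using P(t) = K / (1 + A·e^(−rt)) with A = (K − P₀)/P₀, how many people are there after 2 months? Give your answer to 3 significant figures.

A = (31800 − 7460)/7460 = 3.26273
P(2) = 31800 / (1 + 3.26273·e^(−0.139·2)) = 31800 / (1 + 3.26273·0.757297)
= 31800 / 3.47086 ≈ 9162

≈ 9,160 people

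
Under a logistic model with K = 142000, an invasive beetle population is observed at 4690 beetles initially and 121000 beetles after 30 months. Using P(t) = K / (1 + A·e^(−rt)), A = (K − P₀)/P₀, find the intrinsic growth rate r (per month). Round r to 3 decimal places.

A = (142000 − 4690)/4690 = 29.27719
121000 = 142000/(1 + 29.27719·e^(−r·30)) → e^(−30r) = (1.17355 − 1)/29.27719 = 0.005928
r = −ln(0.005928)/30 = 5.12808/30

r ≈ 0.171 per month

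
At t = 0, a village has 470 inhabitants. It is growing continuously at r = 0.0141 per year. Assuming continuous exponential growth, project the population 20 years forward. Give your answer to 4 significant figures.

≈ 623.1 inhabitants

P(20) = 470 · e^(0.0141·20) = 470 · e^(0.282)
= 470 · 1.32578 ≈ 623.12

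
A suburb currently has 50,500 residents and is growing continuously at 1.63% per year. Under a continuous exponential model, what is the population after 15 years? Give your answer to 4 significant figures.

P(15) = 50500 · e^(0.0163·15) = 50500 · e^(0.2445)
= 50500 · 1.27698 ≈ 64487.62

≈ 64,490 residents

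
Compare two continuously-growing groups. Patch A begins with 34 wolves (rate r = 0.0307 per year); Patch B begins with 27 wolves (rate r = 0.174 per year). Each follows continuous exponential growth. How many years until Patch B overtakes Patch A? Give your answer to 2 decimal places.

34·e^(0.0307t) = 27·e^(0.174t)
34/27 = e^((0.174 − 0.0307)t) → ln(1.25926) = 0.1433·t
t = 0.23052 / 0.1433

t ≈ 1.61 years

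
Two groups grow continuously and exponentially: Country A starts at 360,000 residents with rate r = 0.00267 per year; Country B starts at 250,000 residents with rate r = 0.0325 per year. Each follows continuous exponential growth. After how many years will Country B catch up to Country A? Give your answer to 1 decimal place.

t ≈ 12.2 years

360000·e^(0.00267t) = 250000·e^(0.0325t)
360000/250000 = e^((0.0325 − 0.00267)t) → ln(1.44) = 0.02983·t
t = 0.36464 / 0.02983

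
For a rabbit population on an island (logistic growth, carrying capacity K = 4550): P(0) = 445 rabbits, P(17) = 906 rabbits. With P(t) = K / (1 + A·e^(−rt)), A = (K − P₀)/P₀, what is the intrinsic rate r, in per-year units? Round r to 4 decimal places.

A = (4550 − 445)/445 = 9.22472
906 = 4550/(1 + 9.22472·e^(−r·17)) → e^(−17r) = (5.02208 − 1)/9.22472 = 0.436011
r = −ln(0.436011)/17 = 0.83009/17

r ≈ 0.0488 per year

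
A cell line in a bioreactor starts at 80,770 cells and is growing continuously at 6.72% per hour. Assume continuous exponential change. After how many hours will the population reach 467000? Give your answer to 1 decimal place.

467000 = 80770 · e^(0.0672·t)
t = ln(467000/80770) / 0.0672 = ln(5.78185) / 0.0672 = 1.75472 / 0.0672

t ≈ 26.1 hours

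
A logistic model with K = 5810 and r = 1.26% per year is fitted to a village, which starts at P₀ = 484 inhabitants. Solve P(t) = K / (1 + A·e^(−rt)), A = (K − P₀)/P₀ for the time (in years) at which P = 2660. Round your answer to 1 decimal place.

t ≈ 176.9 years

A = (5810 − 484)/484 = 11.00413
2660 = 5810/(1 + 11.00413·e^(−0.0126t)) → 1 + 11.00413·e^(−0.0126t) = 2.18421
e^(−0.0126t) = 0.107615 → t = ln(9.29238)/0.0126 = 2.22919/0.0126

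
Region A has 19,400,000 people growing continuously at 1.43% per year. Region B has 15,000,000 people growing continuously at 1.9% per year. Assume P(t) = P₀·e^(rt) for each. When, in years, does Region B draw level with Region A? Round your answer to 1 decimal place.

19400000·e^(0.0143t) = 15000000·e^(0.019t)
19400000/15000000 = e^((0.019 − 0.0143)t) → ln(1.29333) = 0.0047·t
t = 0.25722 / 0.0047

t ≈ 54.7 years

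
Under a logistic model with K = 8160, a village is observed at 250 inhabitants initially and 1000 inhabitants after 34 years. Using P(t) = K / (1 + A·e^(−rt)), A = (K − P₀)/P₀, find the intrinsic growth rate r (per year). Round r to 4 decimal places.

A = (8160 − 250)/250 = 31.64
1000 = 8160/(1 + 31.64·e^(−r·34)) → e^(−34r) = (8.16 − 1)/31.64 = 0.226296
r = −ln(0.226296)/34 = 1.48591/34

r ≈ 0.0437 per year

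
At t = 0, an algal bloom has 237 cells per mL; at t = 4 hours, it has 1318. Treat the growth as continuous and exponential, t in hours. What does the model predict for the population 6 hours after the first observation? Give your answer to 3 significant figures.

r = ln(1318/237) / 4 ≈ 0.428953 per hour
P(6) = 237 · e^(0.428953·6) = 237 · 13.11447 ≈ 3108.13

≈ 3,110 cells per mL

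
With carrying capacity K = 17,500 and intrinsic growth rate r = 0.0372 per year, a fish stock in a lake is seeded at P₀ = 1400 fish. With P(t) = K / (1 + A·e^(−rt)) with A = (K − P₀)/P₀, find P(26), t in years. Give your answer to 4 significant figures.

≈ 3,258 fish

A = (17500 − 1400)/1400 = 11.5
P(26) = 17500 / (1 + 11.5·e^(−0.0372·26)) = 17500 / (1 + 11.5·0.380146)
= 17500 / 5.37168 ≈ 3257.83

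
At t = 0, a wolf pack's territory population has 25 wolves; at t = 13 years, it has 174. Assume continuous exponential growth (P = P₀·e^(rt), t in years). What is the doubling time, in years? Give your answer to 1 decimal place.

doubling time ≈ 4.6 years

r = ln(174/25) / 13 = ln(6.96) / 13 ≈ 0.149245 per year
doubling time = ln 2 / |r| = 0.69315 / 0.149245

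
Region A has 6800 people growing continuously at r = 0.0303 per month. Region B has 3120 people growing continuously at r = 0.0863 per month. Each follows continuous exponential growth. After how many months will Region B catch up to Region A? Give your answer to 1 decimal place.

t ≈ 13.9 months

6800·e^(0.0303t) = 3120·e^(0.0863t)
6800/3120 = e^((0.0863 − 0.0303)t) → ln(2.17949) = 0.056·t
t = 0.77909 / 0.056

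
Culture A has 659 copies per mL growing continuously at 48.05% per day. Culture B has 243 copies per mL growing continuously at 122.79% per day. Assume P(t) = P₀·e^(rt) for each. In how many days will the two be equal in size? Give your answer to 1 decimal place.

t ≈ 1.3 days

659·e^(0.4805t) = 243·e^(1.2279t)
659/243 = e^((1.2279 − 0.4805)t) → ln(2.71193) = 0.7474·t
t = 0.99766 / 0.7474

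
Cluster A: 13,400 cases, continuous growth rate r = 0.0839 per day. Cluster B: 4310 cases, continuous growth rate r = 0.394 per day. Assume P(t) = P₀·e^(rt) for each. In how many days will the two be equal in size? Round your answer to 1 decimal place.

13400·e^(0.0839t) = 4310·e^(0.394t)
13400/4310 = e^((0.394 − 0.0839)t) → ln(3.10905) = 0.3101·t
t = 1.13432 / 0.3101

t ≈ 3.7 days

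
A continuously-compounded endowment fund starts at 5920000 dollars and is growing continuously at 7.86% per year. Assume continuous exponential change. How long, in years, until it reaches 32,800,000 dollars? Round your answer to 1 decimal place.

t ≈ 21.8 years

32800000 = 5920000 · e^(0.0786·t)
t = ln(32800000/5920000) / 0.0786 = ln(5.54054) / 0.0786 = 1.71209 / 0.0786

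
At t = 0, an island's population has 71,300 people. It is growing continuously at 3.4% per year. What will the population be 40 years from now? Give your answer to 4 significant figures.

P(40) = 71300 · e^(0.034·40) = 71300 · e^(1.36)
= 71300 · 3.89619 ≈ 277798.58

≈ 277,800 people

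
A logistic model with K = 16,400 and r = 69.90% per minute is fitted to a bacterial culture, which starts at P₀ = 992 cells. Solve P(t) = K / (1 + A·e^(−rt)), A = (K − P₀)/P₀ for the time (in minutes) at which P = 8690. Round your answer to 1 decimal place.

t ≈ 4.1 minutes

A = (16400 − 992)/992 = 15.53226
8690 = 16400/(1 + 15.53226·e^(−0.699t)) → 1 + 15.53226·e^(−0.699t) = 1.88723
e^(−0.699t) = 0.057122 → t = ln(17.50653)/0.699 = 2.86257/0.699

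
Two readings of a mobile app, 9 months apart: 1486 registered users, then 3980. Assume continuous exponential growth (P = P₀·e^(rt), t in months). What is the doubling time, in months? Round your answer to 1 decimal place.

doubling time ≈ 6.3 months

r = ln(3980/1486) / 9 = ln(2.67833) / 9 ≈ 0.109466 per month
doubling time = ln 2 / |r| = 0.69315 / 0.109466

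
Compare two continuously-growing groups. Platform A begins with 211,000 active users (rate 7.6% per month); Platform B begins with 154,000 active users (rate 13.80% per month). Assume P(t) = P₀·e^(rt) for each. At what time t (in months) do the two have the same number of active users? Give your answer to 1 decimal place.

211000·e^(0.076t) = 154000·e^(0.138t)
211000/154000 = e^((0.138 − 0.076)t) → ln(1.37013) = 0.062·t
t = 0.31491 / 0.062

t ≈ 5.1 months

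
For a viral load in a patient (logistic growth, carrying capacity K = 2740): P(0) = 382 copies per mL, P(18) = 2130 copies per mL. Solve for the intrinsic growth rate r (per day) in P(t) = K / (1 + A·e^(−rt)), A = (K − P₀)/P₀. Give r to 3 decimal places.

r ≈ 0.171 per day

A = (2740 − 382)/382 = 6.17277
2130 = 2740/(1 + 6.17277·e^(−r·18)) → e^(−18r) = (1.28638 − 1)/6.17277 = 0.046395
r = −ln(0.046395)/18 = 3.07057/18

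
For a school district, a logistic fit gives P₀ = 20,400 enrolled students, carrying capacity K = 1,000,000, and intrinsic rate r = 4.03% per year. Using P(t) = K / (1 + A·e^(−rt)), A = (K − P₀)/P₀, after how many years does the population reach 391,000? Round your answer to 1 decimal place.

t ≈ 85.1 years

A = (1000000 − 20400)/20400 = 48.01961
391000 = 1000000/(1 + 48.01961·e^(−0.0403t)) → 1 + 48.01961·e^(−0.0403t) = 2.55754
e^(−0.0403t) = 0.032436 → t = ln(30.83032)/0.0403 = 3.4285/0.0403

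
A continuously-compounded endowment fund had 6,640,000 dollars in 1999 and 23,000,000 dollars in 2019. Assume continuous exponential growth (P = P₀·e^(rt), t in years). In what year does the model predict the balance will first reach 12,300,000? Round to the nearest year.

r = ln(23000000/6640000) / 20 = 1.24238/20 ≈ 0.062119 per year
t = ln(12300000/6640000) / r = 0.61649/0.062119 ≈ 9.92 years after 1999

year 2009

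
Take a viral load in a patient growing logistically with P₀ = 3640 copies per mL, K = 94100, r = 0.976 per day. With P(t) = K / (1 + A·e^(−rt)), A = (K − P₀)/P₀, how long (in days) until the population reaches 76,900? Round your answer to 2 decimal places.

A = (94100 − 3640)/3640 = 24.85165
76900 = 94100/(1 + 24.85165·e^(−0.976t)) → 1 + 24.85165·e^(−0.976t) = 1.22367
e^(−0.976t) = 0.009 → t = ln(111.10999)/0.976 = 4.71052/0.976

t ≈ 4.83 days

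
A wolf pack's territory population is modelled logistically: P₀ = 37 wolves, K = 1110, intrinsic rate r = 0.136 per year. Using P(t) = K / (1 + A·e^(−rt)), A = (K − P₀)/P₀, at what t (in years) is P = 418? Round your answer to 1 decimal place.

t ≈ 21.1 years

A = (1110 − 37)/37 = 29
418 = 1110/(1 + 29·e^(−0.136t)) → 1 + 29·e^(−0.136t) = 2.6555
e^(−0.136t) = 0.057086 → t = ln(17.51734)/0.136 = 2.86319/0.136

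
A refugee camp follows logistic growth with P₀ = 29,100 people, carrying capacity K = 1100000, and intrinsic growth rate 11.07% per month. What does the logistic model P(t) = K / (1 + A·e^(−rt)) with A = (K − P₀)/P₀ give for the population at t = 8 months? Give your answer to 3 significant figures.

A = (1100000 − 29100)/29100 = 36.80069
P(8) = 1100000 / (1 + 36.80069·e^(−0.1107·8)) = 1100000 / (1 + 36.80069·0.412467)
= 1100000 / 16.17906 ≈ 67989.14

≈ 68,000 people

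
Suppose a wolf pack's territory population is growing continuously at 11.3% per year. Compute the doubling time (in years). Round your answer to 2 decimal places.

doubling time = ln(2) / |r| = 0.69315 / 0.113

doubling time ≈ 6.13 years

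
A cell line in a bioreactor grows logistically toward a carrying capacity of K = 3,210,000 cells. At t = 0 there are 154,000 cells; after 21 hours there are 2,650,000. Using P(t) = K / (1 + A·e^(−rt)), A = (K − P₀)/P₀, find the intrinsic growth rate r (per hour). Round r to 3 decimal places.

r ≈ 0.216 per hour

A = (3210000 − 154000)/154000 = 19.84416
2650000 = 3210000/(1 + 19.84416·e^(−r·21)) → e^(−21r) = (1.21132 − 1)/19.84416 = 0.010649
r = −ln(0.010649)/21 = 4.54229/21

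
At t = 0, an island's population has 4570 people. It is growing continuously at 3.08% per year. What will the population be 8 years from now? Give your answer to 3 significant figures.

P(8) = 4570 · e^(0.0308·8) = 4570 · e^(0.2464)
= 4570 · 1.27941 ≈ 5846.91

≈ 5,850 people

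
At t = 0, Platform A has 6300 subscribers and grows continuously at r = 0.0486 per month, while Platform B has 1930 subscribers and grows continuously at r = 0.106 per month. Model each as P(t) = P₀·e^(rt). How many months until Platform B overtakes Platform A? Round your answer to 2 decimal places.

t ≈ 20.61 months

6300·e^(0.0486t) = 1930·e^(0.106t)
6300/1930 = e^((0.106 − 0.0486)t) → ln(3.26425) = 0.0574·t
t = 1.18303 / 0.0574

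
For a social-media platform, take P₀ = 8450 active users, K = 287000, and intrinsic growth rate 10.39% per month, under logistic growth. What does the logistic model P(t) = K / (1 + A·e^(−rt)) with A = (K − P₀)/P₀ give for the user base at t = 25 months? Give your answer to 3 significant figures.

A = (287000 − 8450)/8450 = 32.9645
P(25) = 287000 / (1 + 32.9645·e^(−0.1039·25)) = 287000 / (1 + 32.9645·0.074459)
= 287000 / 3.45452 ≈ 83079.56

≈ 83,100 active users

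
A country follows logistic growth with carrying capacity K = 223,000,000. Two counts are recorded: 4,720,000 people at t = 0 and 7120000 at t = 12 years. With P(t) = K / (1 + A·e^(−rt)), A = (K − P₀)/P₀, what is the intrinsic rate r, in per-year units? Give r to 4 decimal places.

A = (223000000 − 4720000)/4720000 = 46.24576
7120000 = 223000000/(1 + 46.24576·e^(−r·12)) → e^(−12r) = (31.32022 − 1)/46.24576 = 0.655632
r = −ln(0.655632)/12 = 0.42215/12

r ≈ 0.0352 per year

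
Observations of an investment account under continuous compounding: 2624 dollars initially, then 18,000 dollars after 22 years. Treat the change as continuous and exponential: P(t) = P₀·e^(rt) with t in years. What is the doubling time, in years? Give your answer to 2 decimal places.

doubling time ≈ 7.92 years

r = ln(18000/2624) / 22 = ln(6.85976) / 22 ≈ 0.087531 per year
doubling time = ln 2 / |r| = 0.69315 / 0.087531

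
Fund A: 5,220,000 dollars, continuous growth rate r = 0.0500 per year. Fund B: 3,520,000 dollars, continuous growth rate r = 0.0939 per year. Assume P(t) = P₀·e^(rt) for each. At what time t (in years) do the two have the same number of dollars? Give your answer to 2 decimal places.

5220000·e^(0.05t) = 3520000·e^(0.0939t)
5220000/3520000 = e^((0.0939 − 0.05)t) → ln(1.48295) = 0.0439·t
t = 0.39404 / 0.0439

t ≈ 8.98 years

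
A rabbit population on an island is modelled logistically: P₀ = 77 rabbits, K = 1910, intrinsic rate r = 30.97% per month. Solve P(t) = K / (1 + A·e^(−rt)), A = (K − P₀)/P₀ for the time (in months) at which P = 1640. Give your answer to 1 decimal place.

t ≈ 16.1 months

A = (1910 − 77)/77 = 23.80519
1640 = 1910/(1 + 23.80519·e^(−0.3097t)) → 1 + 23.80519·e^(−0.3097t) = 1.16463
e^(−0.3097t) = 0.006916 → t = ln(144.59452)/0.3097 = 4.97393/0.3097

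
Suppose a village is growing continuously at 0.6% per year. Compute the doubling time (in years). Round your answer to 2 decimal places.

doubling time ≈ 115.52 years

doubling time = ln(2) / |r| = 0.69315 / 0.006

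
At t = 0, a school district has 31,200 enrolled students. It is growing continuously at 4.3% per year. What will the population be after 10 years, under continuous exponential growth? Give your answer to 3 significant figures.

≈ 48,000 enrolled students

P(10) = 31200 · e^(0.043·10) = 31200 · e^(0.43)
= 31200 · 1.53726 ≈ 47962.43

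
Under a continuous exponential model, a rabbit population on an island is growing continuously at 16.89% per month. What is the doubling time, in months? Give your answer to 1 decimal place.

doubling time = ln(2) / |r| = 0.69315 / 0.1689

doubling time ≈ 4.1 months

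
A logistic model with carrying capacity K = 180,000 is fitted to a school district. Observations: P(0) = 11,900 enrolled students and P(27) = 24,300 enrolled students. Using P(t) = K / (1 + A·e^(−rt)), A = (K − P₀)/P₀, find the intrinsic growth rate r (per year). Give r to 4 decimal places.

r ≈ 0.0293 per year

A = (180000 − 11900)/11900 = 14.12605
24300 = 180000/(1 + 14.12605·e^(−r·27)) → e^(−27r) = (7.40741 − 1)/14.12605 = 0.453588
r = −ln(0.453588)/27 = 0.79057/27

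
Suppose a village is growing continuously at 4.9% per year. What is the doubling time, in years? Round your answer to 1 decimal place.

doubling time = ln(2) / |r| = 0.69315 / 0.049

doubling time ≈ 14.1 years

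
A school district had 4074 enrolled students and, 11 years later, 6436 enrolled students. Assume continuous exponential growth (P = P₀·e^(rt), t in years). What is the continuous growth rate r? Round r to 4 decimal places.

6436 = 4074 · e^(r·11)
e^(11r) = 6436/4074 = 1.57977
r = ln(1.57977) / 11 = 0.45728 / 11

r ≈ 0.0416 per year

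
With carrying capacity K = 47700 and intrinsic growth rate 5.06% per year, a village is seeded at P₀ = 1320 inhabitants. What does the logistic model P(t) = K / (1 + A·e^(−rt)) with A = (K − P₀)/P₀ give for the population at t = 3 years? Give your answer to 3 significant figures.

A = (47700 − 1320)/1320 = 35.13636
P(3) = 47700 / (1 + 35.13636·e^(−0.0506·3)) = 47700 / (1 + 35.13636·0.85916)
= 47700 / 31.18776 ≈ 1529.45

≈ 1,530 inhabitants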